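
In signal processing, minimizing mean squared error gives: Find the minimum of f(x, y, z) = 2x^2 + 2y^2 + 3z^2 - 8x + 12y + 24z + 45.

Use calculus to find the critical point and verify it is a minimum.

f(x,y,z) = 2x^2 + 2y^2 + 3z^2 - 8x + 12y + 24z + 45
df/dx = 4x + (-8) = 0 => x = 2
df/dy = 4y + (12) = 0 => y = -3
df/dz = 6z + (24) = 0 => z = -4
f(2,-3,-4) = 2*(2)^2 + 2*(-3)^2 + 3*(-4)^2 + -8*(2) + 12*(-3) + 24*(-4) + 45 = -29
Hessian is diagonal with entries 4, 4, 6 > 0, confirmed minimum.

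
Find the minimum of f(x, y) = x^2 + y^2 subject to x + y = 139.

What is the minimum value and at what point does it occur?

Substitute y = 139 - x into f(x,y) = x^2 + y^2:
g(x) = x^2 + (139 - x)^2 = 2x^2 - 278x + 19321
g'(x) = 4x - 278 = 0  =>  x = 139/2
y = 139 - 139/2 = 139/2
Minimum value = (139/2)^2 + (139/2)^2 = 19321/2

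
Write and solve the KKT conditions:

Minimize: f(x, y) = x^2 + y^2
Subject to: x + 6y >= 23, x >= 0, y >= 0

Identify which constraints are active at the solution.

KKT conditions for min x^2 + y^2 s.t. 1x + 6y >= 23, x >= 0, y >= 0:
Stationarity: 2x = mu*1 + mu_x, 2y = mu*6 + mu_y, with mu, mu_x, mu_y >= 0
Complementary slackness: mu*(x + 6y - 23) = 0, mu_x*x = 0, mu_y*y = 0
(0, 0) is infeasible (1*0 + 6*0 < 23), so if mu = 0 stationarity would force x = mu_x/2 >= 0, y = mu_y/2 >= 0 with mu_x*x = mu_y*y = 0, i.e. x = y = 0: contradiction. Hence mu > 0 and x + 6y = 23 is active.
Try x > 0, y > 0 (so mu_x = mu_y = 0): x = 1*mu/2, y = 6*mu/2
Substitute: 1*(1*mu/2) + 6*(6*mu/2) = 23
  mu*37/2 = 23 => mu = 46/37
x* = 23/37 > 0, y* = 138/37 > 0, consistent with mu_x = mu_y = 0.
f is convex and the constraints are linear, so this KKT point is the global minimum.
f* = 529/37
Active constraints: x + 6y >= 23 (holds with equality, mu = 46/37 > 0); x >= 0 and y >= 0 are inactive (mu_x = mu_y = 0).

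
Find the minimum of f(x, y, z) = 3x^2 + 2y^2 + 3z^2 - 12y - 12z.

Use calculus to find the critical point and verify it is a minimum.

f(x,y,z) = 3x^2 + 2y^2 + 3z^2 - 12y - 12z
df/dx = 6x + (0) = 0 => x = 0
df/dy = 4y + (-12) = 0 => y = 3
df/dz = 6z + (-12) = 0 => z = 2
f(0,3,2) = 3*(0)^2 + 2*(3)^2 + 3*(2)^2 + -12*(3) + -12*(2) = -30
Hessian is diagonal with entries 6, 4, 6 > 0, confirmed minimum.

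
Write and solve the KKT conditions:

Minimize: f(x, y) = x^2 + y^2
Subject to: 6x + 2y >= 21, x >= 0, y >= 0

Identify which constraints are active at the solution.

KKT conditions for min x^2 + y^2 s.t. 6x + 2y >= 21, x >= 0, y >= 0:
Stationarity: 2x = mu*6 + mu_x, 2y = mu*2 + mu_y, with mu, mu_x, mu_y >= 0
Complementary slackness: mu*(6x + 2y - 21) = 0, mu_x*x = 0, mu_y*y = 0
(0, 0) is infeasible (6*0 + 2*0 < 21), so if mu = 0 stationarity would force x = mu_x/2 >= 0, y = mu_y/2 >= 0 with mu_x*x = mu_y*y = 0, i.e. x = y = 0: contradiction. Hence mu > 0 and 6x + 2y = 21 is active.
Try x > 0, y > 0 (so mu_x = mu_y = 0): x = 6*mu/2, y = 2*mu/2
Substitute: 6*(6*mu/2) + 2*(2*mu/2) = 21
  mu*40/2 = 21 => mu = 21/20
x* = 63/20 > 0, y* = 21/20 > 0, consistent with mu_x = mu_y = 0.
f is convex and the constraints are linear, so this KKT point is the global minimum.
f* = 441/40
Active constraints: 6x + 2y >= 21 (holds with equality, mu = 21/20 > 0); x >= 0 and y >= 0 are inactive (mu_x = mu_y = 0).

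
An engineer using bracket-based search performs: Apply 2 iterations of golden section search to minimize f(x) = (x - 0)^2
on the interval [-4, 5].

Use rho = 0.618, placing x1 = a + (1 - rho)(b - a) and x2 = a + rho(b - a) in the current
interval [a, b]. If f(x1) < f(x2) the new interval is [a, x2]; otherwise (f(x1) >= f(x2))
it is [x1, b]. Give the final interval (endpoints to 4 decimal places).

Golden section search for min of f(x) = (x - 0)^2 on [-4, 5].
Each step: x1 = a + (1 - rho)(b - a), x2 = a + rho(b - a); if f(x1) < f(x2) keep [a, x2], otherwise keep [x1, b].
Step 1: [-4.0000, 5.0000], x1=-0.5620 (f=0.3158), x2=1.5620 (f=2.4398); f(x1) < f(x2) => keep [-4.0000, 1.5620]
Step 2: [-4.0000, 1.5620], x1=-1.8753 (f=3.5168), x2=-0.5627 (f=0.3166); f(x1) > f(x2) => keep [-1.8753, 1.5620]
Final interval: [-1.8753, 1.5620]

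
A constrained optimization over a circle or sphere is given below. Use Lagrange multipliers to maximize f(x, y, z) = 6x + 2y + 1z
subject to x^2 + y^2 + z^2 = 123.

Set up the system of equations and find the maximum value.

Lagrange conditions: 6 = 2*lambda*x, 2 = 2*lambda*y, 1 = 2*lambda*z
So x:6 = y:2 = z:1, i.e. x = 6t, y = 2t, z = 1t
Constraint: t^2*(6^2 + 2^2 + 1^2) = 123
  t^2 * 41 = 123  =>  t = sqrt(3)
Maximum = 6*6t + 2*2t + 1*1t = 41*sqrt(3) = sqrt(5043)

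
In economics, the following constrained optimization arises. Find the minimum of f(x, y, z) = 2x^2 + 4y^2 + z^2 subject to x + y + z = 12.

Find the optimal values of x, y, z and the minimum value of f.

Using Lagrange multipliers on f = 2x^2 + 4y^2 + z^2 with constraint x + y + z = 12:
Conditions: 2*2*x = lambda, 2*4*y = lambda, 2*1*z = lambda
So x = lambda/4, y = lambda/8, z = lambda/2
Substituting into constraint: lambda * (7/8) = 12
lambda = 96/7
x = 24/7, y = 12/7, z = 48/7
Minimum value = 576/7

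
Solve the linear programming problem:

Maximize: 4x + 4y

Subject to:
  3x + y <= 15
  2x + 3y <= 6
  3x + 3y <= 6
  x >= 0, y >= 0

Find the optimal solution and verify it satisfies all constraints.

Feasible vertices: (0, 0), (0, 2), (2, 0)
Objective 4x + 4y at each vertex:
  (0, 0): 0
  (0, 2): 8
  (2, 0): 8
Maximum is 8 at (0, 2).
Verify constraints at (x, y) = (0, 2):
  3*0 + 1*2 = 2 <= 15
  2*0 + 3*2 = 6 <= 6 (active)
  3*0 + 3*2 = 6 <= 6 (active)
  x = 0 >= 0, y = 2 >= 0. All constraints satisfied.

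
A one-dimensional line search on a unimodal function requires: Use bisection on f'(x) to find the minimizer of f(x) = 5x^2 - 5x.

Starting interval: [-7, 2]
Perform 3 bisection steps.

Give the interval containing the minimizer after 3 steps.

Finding critical point of f(x) = 5x^2 - 5x using bisection on f'(x) = 10x + -5.
f'(x) = 0 when x = 1/2.
Starting interval: [-7, 2]
Step 1: mid = -5/2, f'(mid) = -30, new interval = [-5/2, 2]
Step 2: mid = -1/4, f'(mid) = -15/2, new interval = [-1/4, 2]
Step 3: mid = 7/8, f'(mid) = 15/4, new interval = [-1/4, 7/8]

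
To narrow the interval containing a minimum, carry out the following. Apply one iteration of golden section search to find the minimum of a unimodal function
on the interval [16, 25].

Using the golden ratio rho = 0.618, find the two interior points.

Golden section search on [16, 25].
Golden ratio rho = 0.618 (approx).
Interior points:
  x_1 = 16 + (1-0.618)*9 = 19.4380
  x_2 = 16 + 0.618*9 = 21.5620
Compare f(x_1) and f(x_2) to determine which subinterval to keep.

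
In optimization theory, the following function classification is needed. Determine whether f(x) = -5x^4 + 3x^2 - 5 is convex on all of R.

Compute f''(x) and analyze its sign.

f(x) = -5x^4 + 3x^2 - 5
f'(x) = -20x^3 + 6x
f''(x) = -60x^2 + 6
f''(x) = -60x^2 + 6 -> -inf as |x| -> inf
Therefore, f is not globally convex on R.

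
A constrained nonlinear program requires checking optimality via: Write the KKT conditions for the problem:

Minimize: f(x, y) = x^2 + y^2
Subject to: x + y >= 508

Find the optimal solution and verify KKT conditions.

KKT conditions for min x^2 + y^2 s.t. x + y >= 508:
Stationarity: 2x = mu, 2y = mu
So x = y = mu/2.
Complementary slackness: mu*(x + y - 508) = 0
Primal feasibility: x + y >= 508; dual feasibility: mu >= 0
If mu = 0 then x = y = 0, but 0 + 0 < 508 is infeasible, so the constraint is active.
Constraint active: x + y = 2*(mu/2) = 508 => mu = 508
x = y = 254, f = 129032
Verify: stationarity 2*254 = 508 = mu; primal 254 + 254 = 508 >= 508; dual mu = 508 >= 0; complementary slackness 508*(508 - 508) = 0. All KKT conditions hold.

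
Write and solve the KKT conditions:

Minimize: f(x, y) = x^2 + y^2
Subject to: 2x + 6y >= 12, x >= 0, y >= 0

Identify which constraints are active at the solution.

KKT conditions for min x^2 + y^2 s.t. 2x + 6y >= 12, x >= 0, y >= 0:
Stationarity: 2x = mu*2 + mu_x, 2y = mu*6 + mu_y, with mu, mu_x, mu_y >= 0
Complementary slackness: mu*(2x + 6y - 12) = 0, mu_x*x = 0, mu_y*y = 0
(0, 0) is infeasible (2*0 + 6*0 < 12), so if mu = 0 stationarity would force x = mu_x/2 >= 0, y = mu_y/2 >= 0 with mu_x*x = mu_y*y = 0, i.e. x = y = 0: contradiction. Hence mu > 0 and 2x + 6y = 12 is active.
Try x > 0, y > 0 (so mu_x = mu_y = 0): x = 2*mu/2, y = 6*mu/2
Substitute: 2*(2*mu/2) + 6*(6*mu/2) = 12
  mu*40/2 = 12 => mu = 3/5
x* = 3/5 > 0, y* = 9/5 > 0, consistent with mu_x = mu_y = 0.
f is convex and the constraints are linear, so this KKT point is the global minimum.
f* = 18/5
Active constraints: 2x + 6y >= 12 (holds with equality, mu = 3/5 > 0); x >= 0 and y >= 0 are inactive (mu_x = mu_y = 0).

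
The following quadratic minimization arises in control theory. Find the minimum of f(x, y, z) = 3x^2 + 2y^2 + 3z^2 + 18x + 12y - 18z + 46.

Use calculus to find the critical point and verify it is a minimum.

f(x,y,z) = 3x^2 + 2y^2 + 3z^2 + 18x + 12y - 18z + 46
df/dx = 6x + (18) = 0 => x = -3
df/dy = 4y + (12) = 0 => y = -3
df/dz = 6z + (-18) = 0 => z = 3
f(-3,-3,3) = 3*(-3)^2 + 2*(-3)^2 + 3*(3)^2 + 18*(-3) + 12*(-3) + -18*(3) + 46 = -26
Hessian is diagonal with entries 6, 4, 6 > 0, confirmed minimum.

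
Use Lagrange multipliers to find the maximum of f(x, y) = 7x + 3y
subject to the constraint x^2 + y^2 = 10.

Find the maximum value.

Set up Lagrange conditions: grad f = lambda * grad g
  7 = 2*lambda*x
  3 = 2*lambda*y
From these: x/y = 7/3, so x = 7t, y = 3t for some t.
Substitute into constraint: (7t)^2 + (3t)^2 = 10
  t^2 * 58 = 10
  t = sqrt(10/58)
Maximum = 7*x + 3*y = (7^2 + 3^2)*t = 58 * sqrt(10/58) = sqrt(580)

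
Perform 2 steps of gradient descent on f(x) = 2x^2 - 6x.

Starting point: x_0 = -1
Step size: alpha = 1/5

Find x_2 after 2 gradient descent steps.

f(x) = 2x^2 - 6x, f'(x) = 4x + (-6)
Step 1: f'(-1) = -10, x_1 = -1 - 1/5 * -10 = 1
Step 2: f'(1) = -2, x_2 = 1 - 1/5 * -2 = 7/5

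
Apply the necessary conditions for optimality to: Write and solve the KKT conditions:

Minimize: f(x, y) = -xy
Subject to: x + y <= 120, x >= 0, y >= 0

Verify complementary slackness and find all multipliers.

Problem: min -xy s.t. x + y <= 120 (multiplier lambda), x >= 0 (mu_x), y >= 0 (mu_y)
KKT stationarity: -y + lambda - mu_x = 0, -x + lambda - mu_y = 0, with lambda, mu_x, mu_y >= 0
Complementary slackness: lambda*(x + y - 120) = 0, mu_x*x = 0, mu_y*y = 0
If lambda = 0: y = -mu_x <= 0 and x = -mu_y <= 0 force x = y = 0 with f = 0; but x = y = 60 is feasible with f = -3600 < 0, so this is not the minimum. Hence lambda > 0 and x + y = 120.
Try x > 0, y > 0 (so mu_x = mu_y = 0): y = lambda, x = lambda => x = y = lambda
x + y = 120 => 2*lambda = 120 => lambda = 60
x* = y* = 60 > 0, consistent with mu_x = mu_y = 0.
(Any feasible point with x = 0 or y = 0 has f = 0 > -3600, so the minimum is not on those boundaries.)
min(-xy) = -3600 (i.e. max xy = 3600)
Multipliers: lambda = 60, mu_x = 0, mu_y = 0
Complementary slackness: lambda*(x + y - 120) = 60*(60 + 60 - 120) = 0, mu_x*x = 0*60 = 0, mu_y*y = 0*60 = 0. Satisfied.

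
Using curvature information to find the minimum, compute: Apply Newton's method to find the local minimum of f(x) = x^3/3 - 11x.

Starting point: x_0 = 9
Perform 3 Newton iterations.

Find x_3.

f(x) = x^3/3 - 11x
f'(x) = x^2 - 11, f''(x) = 2x
Newton update: x_{n+1} = x_n - (x_n^2 - 11)/(2*x_n)
Step 1: x_0 = 9, f'=70, f''=18, x_1 = 46/9
Step 2: x_1 = 46/9, f'=1225/81, f''=92/9, x_2 = 3007/828
Step 3: x_2 = 3007/828, f'=1500625/685584, f''=3007/414, x_3 = 16583473/4979592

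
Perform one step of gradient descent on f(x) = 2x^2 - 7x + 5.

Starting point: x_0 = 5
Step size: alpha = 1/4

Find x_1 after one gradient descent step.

f(x) = 2x^2 - 7x + 5
f'(x) = 4x - 7
f'(5) = 4*5 + (-7) = 13
x_1 = x_0 - alpha * f'(x_0) = 5 - 1/4 * 13 = 7/4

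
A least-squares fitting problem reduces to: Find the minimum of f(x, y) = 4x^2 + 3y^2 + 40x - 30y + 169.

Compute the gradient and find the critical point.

f(x,y) = 4x^2 + 3y^2 + 40x - 30y + 169
df/dx = 8x + (40) = 0  =>  x = -5
df/dy = 6y + (-30) = 0  =>  y = 5
f(-5, 5) = 4*(-5)^2 + 3*(5)^2 + 40*(-5) + -30*(5) + 169 = -6
Hessian is diagonal with entries 8, 6 > 0, so this is a minimum.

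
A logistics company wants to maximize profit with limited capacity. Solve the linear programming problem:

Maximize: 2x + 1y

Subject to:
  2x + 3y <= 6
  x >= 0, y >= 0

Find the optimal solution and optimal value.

The feasible region has vertices at [(0, 0), (3, 0), (0, 2)].
Checking objective 2x + 1y at each vertex:
  (0, 0): 2*0 + 1*0 = 0
  (3, 0): 2*3 + 1*0 = 6
  (0, 2): 2*0 + 1*2 = 2
Maximum is 6 at (3, 0).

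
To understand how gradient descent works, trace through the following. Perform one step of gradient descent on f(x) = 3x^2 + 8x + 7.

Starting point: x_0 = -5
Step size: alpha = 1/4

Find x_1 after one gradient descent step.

f(x) = 3x^2 + 8x + 7
f'(x) = 6x + 8
f'(-5) = 6*-5 + (8) = -22
x_1 = x_0 - alpha * f'(x_0) = -5 - 1/4 * -22 = 1/2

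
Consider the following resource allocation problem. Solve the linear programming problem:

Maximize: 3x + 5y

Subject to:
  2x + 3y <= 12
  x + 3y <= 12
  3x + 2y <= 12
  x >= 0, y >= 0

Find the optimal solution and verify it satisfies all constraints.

Feasible vertices: (0, 0), (0, 4), (12/5, 12/5), (4, 0)
Objective 3x + 5y at each vertex:
  (0, 0): 0
  (0, 4): 20
  (12/5, 12/5): 96/5
  (4, 0): 12
Maximum is 20 at (0, 4).
Verify constraints at (x, y) = (0, 4):
  2*0 + 3*4 = 12 <= 12 (active)
  1*0 + 3*4 = 12 <= 12 (active)
  3*0 + 2*4 = 8 <= 12
  x = 0 >= 0, y = 4 >= 0. All constraints satisfied.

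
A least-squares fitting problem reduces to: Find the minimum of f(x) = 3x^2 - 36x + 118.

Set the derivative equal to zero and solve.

f(x) = 3x^2 - 36x + 118
f'(x) = 6x + (-36) = 0
x = 36/6 = 6
f(6) = 10
Since f''(x) = 6 > 0, this is a minimum.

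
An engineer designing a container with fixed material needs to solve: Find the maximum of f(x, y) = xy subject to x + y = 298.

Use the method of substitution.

Substitute y = 298 - x into f(x,y) = xy:
g(x) = x(298 - x) = 298x - x^2
g'(x) = 298 - 2x = 0  =>  x = 149
y = 298 - 149 = 149
Maximum value = 149 * 149 = 22201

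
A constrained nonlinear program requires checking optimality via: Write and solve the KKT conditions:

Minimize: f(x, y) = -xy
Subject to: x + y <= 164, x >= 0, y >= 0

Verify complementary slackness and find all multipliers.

Problem: min -xy s.t. x + y <= 164 (multiplier lambda), x >= 0 (mu_x), y >= 0 (mu_y)
KKT stationarity: -y + lambda - mu_x = 0, -x + lambda - mu_y = 0, with lambda, mu_x, mu_y >= 0
Complementary slackness: lambda*(x + y - 164) = 0, mu_x*x = 0, mu_y*y = 0
If lambda = 0: y = -mu_x <= 0 and x = -mu_y <= 0 force x = y = 0 with f = 0; but x = y = 82 is feasible with f = -6724 < 0, so this is not the minimum. Hence lambda > 0 and x + y = 164.
Try x > 0, y > 0 (so mu_x = mu_y = 0): y = lambda, x = lambda => x = y = lambda
x + y = 164 => 2*lambda = 164 => lambda = 82
x* = y* = 82 > 0, consistent with mu_x = mu_y = 0.
(Any feasible point with x = 0 or y = 0 has f = 0 > -6724, so the minimum is not on those boundaries.)
min(-xy) = -6724 (i.e. max xy = 6724)
Multipliers: lambda = 82, mu_x = 0, mu_y = 0
Complementary slackness: lambda*(x + y - 164) = 82*(82 + 82 - 164) = 0, mu_x*x = 0*82 = 0, mu_y*y = 0*82 = 0. Satisfied.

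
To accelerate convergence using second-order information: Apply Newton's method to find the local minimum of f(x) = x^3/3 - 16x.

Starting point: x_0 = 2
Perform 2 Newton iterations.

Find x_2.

f(x) = x^3/3 - 16x
f'(x) = x^2 - 16, f''(x) = 2x
Newton update: x_{n+1} = x_n - (x_n^2 - 16)/(2*x_n)
Step 1: x_0 = 2, f'=-12, f''=4, x_1 = 5
Step 2: x_1 = 5, f'=9, f''=10, x_2 = 41/10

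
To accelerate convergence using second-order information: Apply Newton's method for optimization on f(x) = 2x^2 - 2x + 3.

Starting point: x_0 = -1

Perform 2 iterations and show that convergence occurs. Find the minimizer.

f(x) = 2x^2 - 2x + 3, f'(x) = 4x + (-2), f''(x) = 4
Step 1: f'(-1) = -6, x_1 = -1 - -6/4 = 1/2
Step 2: f'(1/2) = 0, x_2 = 1/2 (converged)
Newton's method converges in 1 step for quadratics.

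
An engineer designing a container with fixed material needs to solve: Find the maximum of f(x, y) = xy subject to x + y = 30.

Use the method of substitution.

Substitute y = 30 - x into f(x,y) = xy:
g(x) = x(30 - x) = 30x - x^2
g'(x) = 30 - 2x = 0  =>  x = 15
y = 30 - 15 = 15
Maximum value = 15 * 15 = 225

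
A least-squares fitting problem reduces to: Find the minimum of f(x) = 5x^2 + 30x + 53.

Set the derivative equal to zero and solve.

f(x) = 5x^2 + 30x + 53
f'(x) = 10x + (30) = 0
x = -30/10 = -3
f(-3) = 8
Since f''(x) = 10 > 0, this is a minimum.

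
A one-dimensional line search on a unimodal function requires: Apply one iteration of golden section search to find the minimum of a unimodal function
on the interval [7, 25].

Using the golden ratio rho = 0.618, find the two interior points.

Golden section search on [7, 25].
Golden ratio rho = 0.618 (approx).
Interior points:
  x_1 = 7 + (1-0.618)*18 = 13.8760
  x_2 = 7 + 0.618*18 = 18.1240
Compare f(x_1) and f(x_2) to determine which subinterval to keep.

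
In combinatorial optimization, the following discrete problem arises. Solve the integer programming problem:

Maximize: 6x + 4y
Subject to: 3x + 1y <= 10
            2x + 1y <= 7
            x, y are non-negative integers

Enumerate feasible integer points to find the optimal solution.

Constraint 1: 3x + 1y <= 10
Constraint 2: 2x + 1y <= 7
Feasible x range (need y >= 0): 0 <= x <= min(10/3, 7/2) => x in {0, ..., 3}.
Enumerate feasible integer points row by row (the coefficient of y is 4 > 0, so for each x the largest feasible y gives the best value):
  x = 0: y <= min((10 - 3*0)/1, (7 - 2*0)/1) => y in {0, ..., 7}; best 6*0 + 4*7 = 28
  x = 1: y <= min((10 - 3*1)/1, (7 - 2*1)/1) => y in {0, ..., 5}; best 6*1 + 4*5 = 26
  x = 2: y <= min((10 - 3*2)/1, (7 - 2*2)/1) => y in {0, ..., 3}; best 6*2 + 4*3 = 24
  x = 3: y <= min((10 - 3*3)/1, (7 - 2*3)/1) => y in {0, ..., 1}; best 6*3 + 4*1 = 22
The maximum 6x + 4y = 28 is achieved at x = 0, y = 7.
Check: 3*0 + 1*7 = 7 <= 10 and 2*0 + 1*7 = 7 <= 7.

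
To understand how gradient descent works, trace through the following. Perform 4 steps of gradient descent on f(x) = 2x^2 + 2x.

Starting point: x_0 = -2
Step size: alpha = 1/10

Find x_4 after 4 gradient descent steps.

f(x) = 2x^2 + 2x, f'(x) = 4x + (2)
Step 1: f'(-2) = -6, x_1 = -2 - 1/10 * -6 = -7/5
Step 2: f'(-7/5) = -18/5, x_2 = -7/5 - 1/10 * -18/5 = -26/25
Step 3: f'(-26/25) = -54/25, x_3 = -26/25 - 1/10 * -54/25 = -103/125
Step 4: f'(-103/125) = -162/125, x_4 = -103/125 - 1/10 * -162/125 = -434/625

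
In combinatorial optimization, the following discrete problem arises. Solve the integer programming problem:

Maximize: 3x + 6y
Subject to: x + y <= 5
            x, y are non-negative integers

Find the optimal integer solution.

Objective: 3x + 6y, constraint: x + y <= 5
Coefficient of y is 6 > coefficient of x is 3, so allocate the entire budget to y.
Optimal: x = 0, y = 5, value = 30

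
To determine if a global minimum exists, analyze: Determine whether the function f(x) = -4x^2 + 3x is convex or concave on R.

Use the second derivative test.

f(x) = -4x^2 + 3x
f'(x) = -8x + 3
f''(x) = -8
Since f''(x) = -8 < 0 for all x, f is concave on R.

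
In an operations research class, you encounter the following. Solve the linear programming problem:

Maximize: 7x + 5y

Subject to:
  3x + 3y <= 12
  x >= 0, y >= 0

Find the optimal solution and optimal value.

The feasible region has vertices at [(0, 0), (4, 0), (0, 4)].
Checking objective 7x + 5y at each vertex:
  (0, 0): 7*0 + 5*0 = 0
  (4, 0): 7*4 + 5*0 = 28
  (0, 4): 7*0 + 5*4 = 20
Maximum is 28 at (4, 0).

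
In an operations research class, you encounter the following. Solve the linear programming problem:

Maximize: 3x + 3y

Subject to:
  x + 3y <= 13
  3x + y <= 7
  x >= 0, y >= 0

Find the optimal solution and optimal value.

Feasible vertices: (0, 0), (0, 13/3), (1, 4), (7/3, 0)
Objective 3x + 3y at each:
  (0, 0): 0
  (0, 13/3): 13
  (1, 4): 15
  (7/3, 0): 7
Maximum is 15 at (1, 4).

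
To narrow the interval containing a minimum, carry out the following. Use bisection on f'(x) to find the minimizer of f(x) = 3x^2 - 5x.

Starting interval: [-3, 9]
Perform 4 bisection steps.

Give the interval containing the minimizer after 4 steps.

Finding critical point of f(x) = 3x^2 - 5x using bisection on f'(x) = 6x + -5.
f'(x) = 0 when x = 5/6.
Starting interval: [-3, 9]
Step 1: mid = 3, f'(mid) = 13, new interval = [-3, 3]
Step 2: mid = 0, f'(mid) = -5, new interval = [0, 3]
Step 3: mid = 3/2, f'(mid) = 4, new interval = [0, 3/2]
Step 4: mid = 3/4, f'(mid) = -1/2, new interval = [3/4, 3/2]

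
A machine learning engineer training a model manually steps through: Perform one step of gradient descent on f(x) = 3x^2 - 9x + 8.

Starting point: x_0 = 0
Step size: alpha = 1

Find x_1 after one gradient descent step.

f(x) = 3x^2 - 9x + 8
f'(x) = 6x - 9
f'(0) = 6*0 + (-9) = -9
x_1 = x_0 - alpha * f'(x_0) = 0 - 1 * -9 = 9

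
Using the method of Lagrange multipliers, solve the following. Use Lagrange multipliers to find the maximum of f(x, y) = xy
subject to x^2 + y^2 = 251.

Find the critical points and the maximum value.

Lagrange conditions: y = 2*lambda*x and x = 2*lambda*y
If x = 0 then y = 0, violating the constraint, so x, y != 0.
Dividing: y/x = x/y => x^2 = y^2 => y = x or y = -x
Constraint: 2x^2 = 251 => x^2 = 251/2 => x = +/-sqrt(251/2)
Critical points: (sqrt(251/2), sqrt(251/2)), (-sqrt(251/2), -sqrt(251/2)), (sqrt(251/2), -sqrt(251/2)), (-sqrt(251/2), sqrt(251/2))
  y = x:  xy = x^2 = 251/2  at (sqrt(251/2), sqrt(251/2)) and (-sqrt(251/2), -sqrt(251/2))
  y = -x: xy = -x^2 = -251/2 at (sqrt(251/2), -sqrt(251/2)) and (-sqrt(251/2), sqrt(251/2))
Maximum xy = 251/2 at (sqrt(251/2), sqrt(251/2)) and (-sqrt(251/2), -sqrt(251/2))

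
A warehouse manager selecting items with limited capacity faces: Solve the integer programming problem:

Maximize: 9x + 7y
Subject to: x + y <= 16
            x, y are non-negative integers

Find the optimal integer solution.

Objective: 9x + 7y, constraint: x + y <= 16
Coefficient of x is 9 >= coefficient of y is 7, so allocate the entire budget to x.
Optimal: x = 16, y = 0, value = 144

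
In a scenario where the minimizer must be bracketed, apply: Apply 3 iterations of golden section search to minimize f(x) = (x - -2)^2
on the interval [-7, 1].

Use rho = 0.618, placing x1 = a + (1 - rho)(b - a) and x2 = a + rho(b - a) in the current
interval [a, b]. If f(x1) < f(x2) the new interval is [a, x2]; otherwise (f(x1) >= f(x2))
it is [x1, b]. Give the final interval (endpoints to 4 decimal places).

Golden section search for min of f(x) = (x - -2)^2 on [-7, 1].
Each step: x1 = a + (1 - rho)(b - a), x2 = a + rho(b - a); if f(x1) < f(x2) keep [a, x2], otherwise keep [x1, b].
Step 1: [-7.0000, 1.0000], x1=-3.9440 (f=3.7791), x2=-2.0560 (f=0.0031); f(x1) > f(x2) => keep [-3.9440, 1.0000]
Step 2: [-3.9440, 1.0000], x1=-2.0554 (f=0.0031), x2=-0.8886 (f=1.2352); f(x1) < f(x2) => keep [-3.9440, -0.8886]
Step 3: [-3.9440, -0.8886], x1=-2.7768 (f=0.6035), x2=-2.0558 (f=0.0031); f(x1) > f(x2) => keep [-2.7768, -0.8886]
Final interval: [-2.7768, -0.8886]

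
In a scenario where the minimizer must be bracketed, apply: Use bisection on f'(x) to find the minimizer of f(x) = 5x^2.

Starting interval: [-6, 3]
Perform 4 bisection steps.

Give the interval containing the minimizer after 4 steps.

Finding critical point of f(x) = 5x^2 using bisection on f'(x) = 10x + 0.
f'(x) = 0 when x = 0.
Starting interval: [-6, 3]
Step 1: mid = -3/2, f'(mid) = -15, new interval = [-3/2, 3]
Step 2: mid = 3/4, f'(mid) = 15/2, new interval = [-3/2, 3/4]
Step 3: mid = -3/8, f'(mid) = -15/4, new interval = [-3/8, 3/4]
Step 4: mid = 3/16, f'(mid) = 15/8, new interval = [-3/8, 3/16]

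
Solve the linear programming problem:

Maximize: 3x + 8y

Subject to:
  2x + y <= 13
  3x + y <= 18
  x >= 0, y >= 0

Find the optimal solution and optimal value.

Feasible vertices: (0, 0), (0, 13), (5, 3), (6, 0)
Objective 3x + 8y at each:
  (0, 0): 0
  (0, 13): 104
  (5, 3): 39
  (6, 0): 18
Maximum is 104 at (0, 13).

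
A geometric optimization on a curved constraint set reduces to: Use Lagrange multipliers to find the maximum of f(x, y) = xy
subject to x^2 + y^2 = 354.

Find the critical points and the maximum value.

Lagrange conditions: y = 2*lambda*x and x = 2*lambda*y
If x = 0 then y = 0, violating the constraint, so x, y != 0.
Dividing: y/x = x/y => x^2 = y^2 => y = x or y = -x
Constraint: 2x^2 = 354 => x^2 = 177 => x = +/-sqrt(177)
Critical points: (sqrt(177), sqrt(177)), (-sqrt(177), -sqrt(177)), (sqrt(177), -sqrt(177)), (-sqrt(177), sqrt(177))
  y = x:  xy = x^2 = 177  at (sqrt(177), sqrt(177)) and (-sqrt(177), -sqrt(177))
  y = -x: xy = -x^2 = -177 at (sqrt(177), -sqrt(177)) and (-sqrt(177), sqrt(177))
Maximum xy = 177 at (sqrt(177), sqrt(177)) and (-sqrt(177), -sqrt(177))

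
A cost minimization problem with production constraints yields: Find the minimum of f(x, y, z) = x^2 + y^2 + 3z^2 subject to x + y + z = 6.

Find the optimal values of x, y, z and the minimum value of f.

Using Lagrange multipliers on f = x^2 + y^2 + 3z^2 with constraint x + y + z = 6:
Conditions: 2*1*x = lambda, 2*1*y = lambda, 2*3*z = lambda
So x = lambda/2, y = lambda/2, z = lambda/6
Substituting into constraint: lambda * (7/6) = 6
lambda = 36/7
x = 18/7, y = 18/7, z = 6/7
Minimum value = 108/7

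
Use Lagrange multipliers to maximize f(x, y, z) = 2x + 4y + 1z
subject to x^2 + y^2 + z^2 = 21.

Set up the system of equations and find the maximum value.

Lagrange conditions: 2 = 2*lambda*x, 4 = 2*lambda*y, 1 = 2*lambda*z
So x:2 = y:4 = z:1, i.e. x = 2t, y = 4t, z = 1t
Constraint: t^2*(2^2 + 4^2 + 1^2) = 21
  t^2 * 21 = 21  =>  t = sqrt(1)
Maximum = 2*2t + 4*4t + 1*1t = 21*sqrt(1) = 21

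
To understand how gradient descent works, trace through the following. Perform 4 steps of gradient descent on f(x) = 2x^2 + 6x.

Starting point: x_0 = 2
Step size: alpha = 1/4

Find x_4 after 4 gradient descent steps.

f(x) = 2x^2 + 6x, f'(x) = 4x + (6)
Step 1: f'(2) = 14, x_1 = 2 - 1/4 * 14 = -3/2
Step 2: f'(-3/2) = 0, x_2 = -3/2 - 1/4 * 0 = -3/2
Step 3: f'(-3/2) = 0, x_3 = -3/2 - 1/4 * 0 = -3/2
Step 4: f'(-3/2) = 0, x_4 = -3/2 - 1/4 * 0 = -3/2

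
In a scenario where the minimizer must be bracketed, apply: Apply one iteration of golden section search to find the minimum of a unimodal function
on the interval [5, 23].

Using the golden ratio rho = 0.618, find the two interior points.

Golden section search on [5, 23].
Golden ratio rho = 0.618 (approx).
Interior points:
  x_1 = 5 + (1-0.618)*18 = 11.8760
  x_2 = 5 + 0.618*18 = 16.1240
Compare f(x_1) and f(x_2) to determine which subinterval to keep.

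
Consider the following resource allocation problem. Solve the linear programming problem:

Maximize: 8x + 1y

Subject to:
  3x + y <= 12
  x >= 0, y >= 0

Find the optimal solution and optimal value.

The feasible region has vertices at [(0, 0), (4, 0), (0, 12)].
Checking objective 8x + 1y at each vertex:
  (0, 0): 8*0 + 1*0 = 0
  (4, 0): 8*4 + 1*0 = 32
  (0, 12): 8*0 + 1*12 = 12
Maximum is 32 at (4, 0).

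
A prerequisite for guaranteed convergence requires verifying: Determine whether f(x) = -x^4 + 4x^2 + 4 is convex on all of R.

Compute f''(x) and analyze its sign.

f(x) = -x^4 + 4x^2 + 4
f'(x) = -4x^3 + 8x
f''(x) = -12x^2 + 8
f''(x) = -12x^2 + 8 -> -inf as |x| -> inf
Therefore, f is not globally convex on R.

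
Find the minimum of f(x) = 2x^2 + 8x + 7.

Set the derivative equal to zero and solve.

f(x) = 2x^2 + 8x + 7
f'(x) = 4x + (8) = 0
x = -8/4 = -2
f(-2) = -1
Since f''(x) = 4 > 0, this is a minimum.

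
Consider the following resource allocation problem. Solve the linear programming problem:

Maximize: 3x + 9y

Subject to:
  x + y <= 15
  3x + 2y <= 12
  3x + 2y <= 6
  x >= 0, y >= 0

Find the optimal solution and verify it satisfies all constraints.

Feasible vertices: (0, 0), (0, 3), (2, 0)
Objective 3x + 9y at each vertex:
  (0, 0): 0
  (0, 3): 27
  (2, 0): 6
Maximum is 27 at (0, 3).
Verify constraints at (x, y) = (0, 3):
  1*0 + 1*3 = 3 <= 15
  3*0 + 2*3 = 6 <= 12
  3*0 + 2*3 = 6 <= 6 (active)
  x = 0 >= 0, y = 3 >= 0. All constraints satisfied.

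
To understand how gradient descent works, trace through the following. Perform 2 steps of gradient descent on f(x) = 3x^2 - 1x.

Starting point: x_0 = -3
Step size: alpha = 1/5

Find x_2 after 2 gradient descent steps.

f(x) = 3x^2 - 1x, f'(x) = 6x + (-1)
Step 1: f'(-3) = -19, x_1 = -3 - 1/5 * -19 = 4/5
Step 2: f'(4/5) = 19/5, x_2 = 4/5 - 1/5 * 19/5 = 1/25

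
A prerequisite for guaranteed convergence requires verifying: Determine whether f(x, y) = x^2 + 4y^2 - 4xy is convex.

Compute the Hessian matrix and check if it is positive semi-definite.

f(x,y) = x^2 + 4y^2 - 4xy
Hessian H = [[2, -4], [-4, 8]]
trace(H) = 10, det(H) = 0
Eigenvalues: (10 +/- sqrt(100)) / 2 = 10, 0
Since both eigenvalues >= 0, f is convex.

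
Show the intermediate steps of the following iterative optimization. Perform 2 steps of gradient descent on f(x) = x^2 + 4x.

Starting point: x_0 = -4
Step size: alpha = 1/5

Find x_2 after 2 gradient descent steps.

f(x) = x^2 + 4x, f'(x) = 2x + (4)
Step 1: f'(-4) = -4, x_1 = -4 - 1/5 * -4 = -16/5
Step 2: f'(-16/5) = -12/5, x_2 = -16/5 - 1/5 * -12/5 = -68/25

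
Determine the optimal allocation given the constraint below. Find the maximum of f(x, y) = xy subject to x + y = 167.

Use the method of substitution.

Substitute y = 167 - x into f(x,y) = xy:
g(x) = x(167 - x) = 167x - x^2
g'(x) = 167 - 2x = 0  =>  x = 167/2
y = 167 - 167/2 = 167/2
Maximum value = (167/2) * (167/2) = 27889/4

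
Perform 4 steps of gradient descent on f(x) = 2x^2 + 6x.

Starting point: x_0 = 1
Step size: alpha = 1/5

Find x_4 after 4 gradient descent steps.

f(x) = 2x^2 + 6x, f'(x) = 4x + (6)
Step 1: f'(1) = 10, x_1 = 1 - 1/5 * 10 = -1
Step 2: f'(-1) = 2, x_2 = -1 - 1/5 * 2 = -7/5
Step 3: f'(-7/5) = 2/5, x_3 = -7/5 - 1/5 * 2/5 = -37/25
Step 4: f'(-37/25) = 2/25, x_4 = -37/25 - 1/5 * 2/25 = -187/125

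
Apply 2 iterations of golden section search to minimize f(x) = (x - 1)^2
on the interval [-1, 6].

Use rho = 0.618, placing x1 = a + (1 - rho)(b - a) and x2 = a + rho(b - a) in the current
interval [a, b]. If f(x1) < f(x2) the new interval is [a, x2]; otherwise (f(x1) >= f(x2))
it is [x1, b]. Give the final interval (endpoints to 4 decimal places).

Golden section search for min of f(x) = (x - 1)^2 on [-1, 6].
Each step: x1 = a + (1 - rho)(b - a), x2 = a + rho(b - a); if f(x1) < f(x2) keep [a, x2], otherwise keep [x1, b].
Step 1: [-1.0000, 6.0000], x1=1.6740 (f=0.4543), x2=3.3260 (f=5.4103); f(x1) < f(x2) => keep [-1.0000, 3.3260]
Step 2: [-1.0000, 3.3260], x1=0.6525 (f=0.1207), x2=1.6735 (f=0.4536); f(x1) < f(x2) => keep [-1.0000, 1.6735]
Final interval: [-1.0000, 1.6735]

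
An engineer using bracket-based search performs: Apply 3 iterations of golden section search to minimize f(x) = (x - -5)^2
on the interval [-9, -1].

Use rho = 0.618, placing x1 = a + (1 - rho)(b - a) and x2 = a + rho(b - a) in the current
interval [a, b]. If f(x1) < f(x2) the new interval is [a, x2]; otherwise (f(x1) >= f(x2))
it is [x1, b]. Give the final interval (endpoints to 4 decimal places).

Golden section search for min of f(x) = (x - -5)^2 on [-9, -1].
Each step: x1 = a + (1 - rho)(b - a), x2 = a + rho(b - a); if f(x1) < f(x2) keep [a, x2], otherwise keep [x1, b].
Step 1: [-9.0000, -1.0000], x1=-5.9440 (f=0.8911), x2=-4.0560 (f=0.8911); f(x1) = f(x2) (tie, not '<') => keep [-5.9440, -1.0000]
Step 2: [-5.9440, -1.0000], x1=-4.0554 (f=0.8923), x2=-2.8886 (f=4.4580); f(x1) < f(x2) => keep [-5.9440, -2.8886]
Step 3: [-5.9440, -2.8886], x1=-4.7768 (f=0.0498), x2=-4.0558 (f=0.8916); f(x1) < f(x2) => keep [-5.9440, -4.0558]
Final interval: [-5.9440, -4.0558]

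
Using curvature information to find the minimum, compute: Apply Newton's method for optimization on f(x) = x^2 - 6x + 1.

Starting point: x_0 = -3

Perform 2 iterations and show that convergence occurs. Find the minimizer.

f(x) = x^2 - 6x + 1, f'(x) = 2x + (-6), f''(x) = 2
Step 1: f'(-3) = -12, x_1 = -3 - -12/2 = 3
Step 2: f'(3) = 0, x_2 = 3 (converged)
Newton's method converges in 1 step for quadratics.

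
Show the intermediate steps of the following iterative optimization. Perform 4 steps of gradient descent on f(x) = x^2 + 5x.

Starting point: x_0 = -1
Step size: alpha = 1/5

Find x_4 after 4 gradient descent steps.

f(x) = x^2 + 5x, f'(x) = 2x + (5)
Step 1: f'(-1) = 3, x_1 = -1 - 1/5 * 3 = -8/5
Step 2: f'(-8/5) = 9/5, x_2 = -8/5 - 1/5 * 9/5 = -49/25
Step 3: f'(-49/25) = 27/25, x_3 = -49/25 - 1/5 * 27/25 = -272/125
Step 4: f'(-272/125) = 81/125, x_4 = -272/125 - 1/5 * 81/125 = -1441/625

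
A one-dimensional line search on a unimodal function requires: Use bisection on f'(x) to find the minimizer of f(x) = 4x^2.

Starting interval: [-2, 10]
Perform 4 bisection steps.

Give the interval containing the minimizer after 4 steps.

Finding critical point of f(x) = 4x^2 using bisection on f'(x) = 8x + 0.
f'(x) = 0 when x = 0.
Starting interval: [-2, 10]
Step 1: mid = 4, f'(mid) = 32, new interval = [-2, 4]
Step 2: mid = 1, f'(mid) = 8, new interval = [-2, 1]
Step 3: mid = -1/2, f'(mid) = -4, new interval = [-1/2, 1]
Step 4: mid = 1/4, f'(mid) = 2, new interval = [-1/2, 1/4]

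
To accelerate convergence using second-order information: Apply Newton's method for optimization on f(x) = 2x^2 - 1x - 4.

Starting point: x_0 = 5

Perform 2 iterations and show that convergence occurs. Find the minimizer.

f(x) = 2x^2 - 1x - 4, f'(x) = 4x + (-1), f''(x) = 4
Step 1: f'(5) = 19, x_1 = 5 - 19/4 = 1/4
Step 2: f'(1/4) = 0, x_2 = 1/4 (converged)
Newton's method converges in 1 step for quadratics.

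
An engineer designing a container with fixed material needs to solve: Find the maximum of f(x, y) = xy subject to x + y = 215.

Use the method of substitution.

Substitute y = 215 - x into f(x,y) = xy:
g(x) = x(215 - x) = 215x - x^2
g'(x) = 215 - 2x = 0  =>  x = 215/2
y = 215 - 215/2 = 215/2
Maximum value = (215/2) * (215/2) = 46225/4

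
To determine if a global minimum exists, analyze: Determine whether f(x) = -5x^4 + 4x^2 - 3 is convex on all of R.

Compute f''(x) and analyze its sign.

f(x) = -5x^4 + 4x^2 - 3
f'(x) = -20x^3 + 8x
f''(x) = -60x^2 + 8
f''(x) = -60x^2 + 8 -> -inf as |x| -> inf
Therefore, f is not globally convex on R.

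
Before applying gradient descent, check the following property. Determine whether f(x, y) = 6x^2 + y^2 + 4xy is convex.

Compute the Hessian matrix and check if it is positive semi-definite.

f(x,y) = 6x^2 + y^2 + 4xy
Hessian H = [[12, 4], [4, 2]]
trace(H) = 14, det(H) = 8
Eigenvalues: (14 +/- sqrt(164)) / 2 = 13.4, 0.5969
Since both eigenvalues > 0, f is convex.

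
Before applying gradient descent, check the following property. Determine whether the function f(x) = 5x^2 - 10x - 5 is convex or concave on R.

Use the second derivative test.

f(x) = 5x^2 - 10x - 5
f'(x) = 10x - 10
f''(x) = 10
Since f''(x) = 10 > 0 for all x, f is convex on R.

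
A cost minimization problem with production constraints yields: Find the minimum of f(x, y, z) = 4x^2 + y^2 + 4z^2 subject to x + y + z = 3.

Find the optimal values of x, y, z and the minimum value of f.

Using Lagrange multipliers on f = 4x^2 + y^2 + 4z^2 with constraint x + y + z = 3:
Conditions: 2*4*x = lambda, 2*1*y = lambda, 2*4*z = lambda
So x = lambda/8, y = lambda/2, z = lambda/8
Substituting into constraint: lambda * (3/4) = 3
lambda = 4
x = 1/2, y = 2, z = 1/2
Minimum value = 6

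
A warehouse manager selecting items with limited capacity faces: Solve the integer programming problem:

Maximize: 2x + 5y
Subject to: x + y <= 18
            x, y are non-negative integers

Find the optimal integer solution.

Objective: 2x + 5y, constraint: x + y <= 18
Coefficient of y is 5 > coefficient of x is 2, so allocate the entire budget to y.
Optimal: x = 0, y = 18, value = 90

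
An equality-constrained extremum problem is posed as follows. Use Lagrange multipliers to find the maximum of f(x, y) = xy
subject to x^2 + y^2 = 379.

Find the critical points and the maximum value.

Lagrange conditions: y = 2*lambda*x and x = 2*lambda*y
If x = 0 then y = 0, violating the constraint, so x, y != 0.
Dividing: y/x = x/y => x^2 = y^2 => y = x or y = -x
Constraint: 2x^2 = 379 => x^2 = 379/2 => x = +/-sqrt(379/2)
Critical points: (sqrt(379/2), sqrt(379/2)), (-sqrt(379/2), -sqrt(379/2)), (sqrt(379/2), -sqrt(379/2)), (-sqrt(379/2), sqrt(379/2))
  y = x:  xy = x^2 = 379/2  at (sqrt(379/2), sqrt(379/2)) and (-sqrt(379/2), -sqrt(379/2))
  y = -x: xy = -x^2 = -379/2 at (sqrt(379/2), -sqrt(379/2)) and (-sqrt(379/2), sqrt(379/2))
Maximum xy = 379/2 at (sqrt(379/2), sqrt(379/2)) and (-sqrt(379/2), -sqrt(379/2))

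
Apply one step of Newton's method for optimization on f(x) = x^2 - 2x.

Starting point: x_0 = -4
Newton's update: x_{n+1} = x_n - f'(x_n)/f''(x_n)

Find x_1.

f(x) = x^2 - 2x
f'(x) = 2x + (-2), f''(x) = 2
Newton step: x_1 = x_0 - f'(x_0)/f''(x_0)
f'(-4) = -10
x_1 = -4 - -10/2 = 1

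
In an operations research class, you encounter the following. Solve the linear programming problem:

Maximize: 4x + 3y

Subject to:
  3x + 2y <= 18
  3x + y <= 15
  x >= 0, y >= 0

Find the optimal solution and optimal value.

Feasible vertices: (0, 0), (0, 9), (4, 3), (5, 0)
Objective 4x + 3y at each:
  (0, 0): 0
  (0, 9): 27
  (4, 3): 25
  (5, 0): 20
Maximum is 27 at (0, 9).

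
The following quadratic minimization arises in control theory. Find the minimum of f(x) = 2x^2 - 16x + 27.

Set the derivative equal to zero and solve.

f(x) = 2x^2 - 16x + 27
f'(x) = 4x + (-16) = 0
x = 16/4 = 4
f(4) = -5
Since f''(x) = 4 > 0, this is a minimum.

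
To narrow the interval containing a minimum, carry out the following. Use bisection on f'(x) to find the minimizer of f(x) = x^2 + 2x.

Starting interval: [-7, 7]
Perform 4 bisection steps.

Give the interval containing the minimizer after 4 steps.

Finding critical point of f(x) = x^2 + 2x using bisection on f'(x) = 2x + 2.
f'(x) = 0 when x = -1.
Starting interval: [-7, 7]
Step 1: mid = 0, f'(mid) = 2, new interval = [-7, 0]
Step 2: mid = -7/2, f'(mid) = -5, new interval = [-7/2, 0]
Step 3: mid = -7/4, f'(mid) = -3/2, new interval = [-7/4, 0]
Step 4: mid = -7/8, f'(mid) = 1/4, new interval = [-7/4, -7/8]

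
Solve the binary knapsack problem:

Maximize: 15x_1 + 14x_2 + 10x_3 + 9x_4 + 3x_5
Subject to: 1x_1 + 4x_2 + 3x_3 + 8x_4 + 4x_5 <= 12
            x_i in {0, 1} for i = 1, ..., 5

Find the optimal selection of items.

Items: item 1 (v=15, w=1), item 2 (v=14, w=4), item 3 (v=10, w=3), item 4 (v=9, w=8), item 5 (v=3, w=4)
Capacity: 12
Checking all 32 subsets (w = total weight, v = total value):
  {}: w = 0, v = 0
  {1}: w = 1, v = 15
  {2}: w = 4, v = 14
  {3}: w = 3, v = 10
  {4}: w = 8, v = 9
  {5}: w = 4, v = 3
  {1, 2}: w = 5, v = 29
  {1, 3}: w = 4, v = 25
  {1, 4}: w = 9, v = 24
  {1, 5}: w = 5, v = 18
  {2, 3}: w = 7, v = 24
  {2, 4}: w = 12, v = 23
  {2, 5}: w = 8, v = 17
  {3, 4}: w = 11, v = 19
  {3, 5}: w = 7, v = 13
  {4, 5}: w = 12, v = 12
  {1, 2, 3}: w = 8, v = 39
  {1, 2, 4}: w = 13 > 12, infeasible
  {1, 2, 5}: w = 9, v = 32
  {1, 3, 4}: w = 12, v = 34
  {1, 3, 5}: w = 8, v = 28
  {1, 4, 5}: w = 13 > 12, infeasible
  {2, 3, 4}: w = 15 > 12, infeasible
  {2, 3, 5}: w = 11, v = 27
  {2, 4, 5}: w = 16 > 12, infeasible
  {3, 4, 5}: w = 15 > 12, infeasible
  {1, 2, 3, 4}: w = 16 > 12, infeasible
  {1, 2, 3, 5}: w = 12, v = 42
  {1, 2, 4, 5}: w = 17 > 12, infeasible
  {1, 3, 4, 5}: w = 16 > 12, infeasible
  {2, 3, 4, 5}: w = 19 > 12, infeasible
  {1, 2, 3, 4, 5}: w = 20 > 12, infeasible
Best feasible subset: items [1, 2, 3, 5]
Total weight: 12 <= 12, total value: 42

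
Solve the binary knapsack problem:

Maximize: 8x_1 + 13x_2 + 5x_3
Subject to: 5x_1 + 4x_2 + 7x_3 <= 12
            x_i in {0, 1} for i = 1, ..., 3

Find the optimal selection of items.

Items: item 1 (v=8, w=5), item 2 (v=13, w=4), item 3 (v=5, w=7)
Capacity: 12
Checking all 8 subsets (w = total weight, v = total value):
  {}: w = 0, v = 0
  {1}: w = 5, v = 8
  {2}: w = 4, v = 13
  {3}: w = 7, v = 5
  {1, 2}: w = 9, v = 21
  {1, 3}: w = 12, v = 13
  {2, 3}: w = 11, v = 18
  {1, 2, 3}: w = 16 > 12, infeasible
Best feasible subset: items [1, 2]
Total weight: 9 <= 12, total value: 21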